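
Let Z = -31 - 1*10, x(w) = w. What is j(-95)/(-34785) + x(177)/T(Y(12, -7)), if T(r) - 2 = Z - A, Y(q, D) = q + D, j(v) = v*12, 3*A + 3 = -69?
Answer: -136441/11595 ≈ -11.767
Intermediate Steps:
A = -24 (A = -1 + (⅓)*(-69) = -1 - 23 = -24)
Z = -41 (Z = -31 - 10 = -41)
j(v) = 12*v
Y(q, D) = D + q
T(r) = -15 (T(r) = 2 + (-41 - 1*(-24)) = 2 + (-41 + 24) = 2 - 17 = -15)
j(-95)/(-34785) + x(177)/T(Y(12, -7)) = (12*(-95))/(-34785) + 177/(-15) = -1140*(-1/34785) + 177*(-1/15) = 76/2319 - 59/5 = -136441/11595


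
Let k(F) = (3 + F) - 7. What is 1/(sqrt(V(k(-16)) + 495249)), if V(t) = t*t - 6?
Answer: sqrt(495643)/495643 ≈ 0.0014204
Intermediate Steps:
k(F) = -4 + F
V(t) = -6 + t**2 (V(t) = t**2 - 6 = -6 + t**2)
1/(sqrt(V(k(-16)) + 495249)) = 1/(sqrt((-6 + (-4 - 16)**2) + 495249)) = 1/(sqrt((-6 + (-20)**2) + 495249)) = 1/(sqrt((-6 + 400) + 495249)) = 1/(sqrt(394 + 495249)) = 1/(sqrt(495643)) = sqrt(495643)/495643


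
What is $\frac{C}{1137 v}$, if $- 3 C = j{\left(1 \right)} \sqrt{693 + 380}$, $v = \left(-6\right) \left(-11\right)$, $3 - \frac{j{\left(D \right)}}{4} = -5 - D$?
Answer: $- \frac{2 \sqrt{1073}}{12507} \approx -0.0052381$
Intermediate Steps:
$j{\left(D \right)} = 32 + 4 D$ ($j{\left(D \right)} = 12 - 4 \left(-5 - D\right) = 12 + \left(20 + 4 D\right) = 32 + 4 D$)
$v = 66$
$C = - 12 \sqrt{1073}$ ($C = - \frac{\left(32 + 4 \cdot 1\right) \sqrt{693 + 380}}{3} = - \frac{\left(32 + 4\right) \sqrt{1073}}{3} = - \frac{36 \sqrt{1073}}{3} = - 12 \sqrt{1073} \approx -393.08$)
$\frac{C}{1137 v} = \frac{\left(-12\right) \sqrt{1073}}{1137 \cdot 66} = \frac{\left(-12\right) \sqrt{1073}}{75042} = - 12 \sqrt{1073} \cdot \frac{1}{75042} = - \frac{2 \sqrt{1073}}{12507}$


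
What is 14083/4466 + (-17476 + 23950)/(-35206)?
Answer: 8049883/2710862 ≈ 2.9695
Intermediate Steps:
14083/4466 + (-17476 + 23950)/(-35206) = 14083*(1/4466) + 6474*(-1/35206) = 14083/4466 - 3237/17603 = 8049883/2710862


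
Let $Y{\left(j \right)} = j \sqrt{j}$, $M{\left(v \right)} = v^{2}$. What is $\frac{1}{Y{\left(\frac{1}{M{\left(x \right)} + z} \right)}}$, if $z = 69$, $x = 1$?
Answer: $70 \sqrt{70} \approx 585.66$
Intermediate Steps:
$Y{\left(j \right)} = j^{\frac{3}{2}}$
$\frac{1}{Y{\left(\frac{1}{M{\left(x \right)} + z} \right)}} = \frac{1}{\left(\frac{1}{1^{2} + 69}\right)^{\frac{3}{2}}} = \frac{1}{\left(\frac{1}{1 + 69}\right)^{\frac{3}{2}}} = \frac{1}{\left(\frac{1}{70}\right)^{\frac{3}{2}}} = \frac{1}{\frac{1}{4900} \sqrt{70}} = 70 \sqrt{70}$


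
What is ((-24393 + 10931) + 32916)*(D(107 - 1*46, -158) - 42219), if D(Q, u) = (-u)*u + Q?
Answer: -1305791388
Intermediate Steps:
D(Q, u) = Q - u**2 (D(Q, u) = -u**2 + Q = Q - u**2)
((-24393 + 10931) + 32916)*(D(107 - 1*46, -158) - 42219) = ((-24393 + 10931) + 32916)*(((107 - 1*46) - 1*(-158)**2) - 42219) = (-13462 + 32916)*(((107 - 46) - 1*24964) - 42219) = 19454*((61 - 24964) - 42219) = 19454*(-24903 - 42219) = 19454*(-67122) = -1305791388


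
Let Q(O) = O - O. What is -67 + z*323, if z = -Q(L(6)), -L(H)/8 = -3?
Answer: -67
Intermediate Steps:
L(H) = 24 (L(H) = -8*(-3) = 24)
Q(O) = 0
z = 0 (z = -1*0 = 0)
-67 + z*323 = -67 + 0*323 = -67 + 0 = -67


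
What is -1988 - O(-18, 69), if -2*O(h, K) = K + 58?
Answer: -3849/2 ≈ -1924.5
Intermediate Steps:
O(h, K) = -29 - K/2 (O(h, K) = -(K + 58)/2 = -(58 + K)/2 = -29 - K/2)
-1988 - O(-18, 69) = -1988 - (-29 - 1/2*69) = -1988 - (-29 - 69/2) = -1988 - 1*(-127/2) = -1988 + 127/2 = -3849/2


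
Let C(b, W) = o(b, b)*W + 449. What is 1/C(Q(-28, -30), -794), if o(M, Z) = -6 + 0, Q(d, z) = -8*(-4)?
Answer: 1/5213 ≈ 0.00019183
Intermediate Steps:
Q(d, z) = 32
o(M, Z) = -6
C(b, W) = 449 - 6*W (C(b, W) = -6*W + 449 = 449 - 6*W)
1/C(Q(-28, -30), -794) = 1/(449 - 6*(-794)) = 1/(449 + 4764) = 1/5213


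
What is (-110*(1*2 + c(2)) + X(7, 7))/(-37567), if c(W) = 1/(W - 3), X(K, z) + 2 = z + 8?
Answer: 97/37567 ≈ 0.0025821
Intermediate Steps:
X(K, z) = 6 + z (X(K, z) = -2 + (z + 8) = -2 + (8 + z) = 6 + z)
c(W) = 1/(-3 + W)
(-110*(1*2 + c(2)) + X(7, 7))/(-37567) = (-110*(1*2 + 1/(-3 + 2)) + (6 + 7))/(-37567) = (-110*(2 + 1/(-1)) + 13)*(-1/37567) = (-110*(2 - 1) + 13)*(-1/37567) = (-110*1 + 13)*(-1/37567) = (-110 + 13)*(-1/37567) = -97*(-1/37567) = 97/37567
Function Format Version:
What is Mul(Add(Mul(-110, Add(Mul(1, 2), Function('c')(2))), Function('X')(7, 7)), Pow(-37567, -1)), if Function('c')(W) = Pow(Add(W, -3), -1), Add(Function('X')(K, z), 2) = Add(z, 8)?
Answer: Rational(97, 37567) ≈ 0.0025821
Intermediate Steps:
Function('X')(K, z) = Add(6, z) (Function('X')(K, z) = Add(-2, Add(z, 8)) = Add(-2, Add(8, z)) = Add(6, z))
Function('c')(W) = Pow(Add(-3, W), -1)
Mul(Add(Mul(-110, Add(Mul(1, 2), Function('c')(2))), Function('X')(7, 7)), Pow(-37567, -1)) = Mul(Add(Mul(-110, Add(Mul(1, 2), Pow(Add(-3, 2), -1))), Add(6, 7)), Pow(-37567, -1)) = Mul(Add(Mul(-110, Add(2, Pow(-1, -1))), 13), Rational(-1, 37567)) = Mul(Add(Mul(-110, Add(2, -1)), 13), Rational(-1, 37567)) = Mul(Add(Mul(-110, 1), 13), Rational(-1, 37567)) = Mul(Add(-110, 13), Rational(-1, 37567)) = Mul(-97, Rational(-1, 37567)) = Rational(97, 37567)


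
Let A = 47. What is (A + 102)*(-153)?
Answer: -22797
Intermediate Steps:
(A + 102)*(-153) = (47 + 102)*(-153) = 149*(-153) = -22797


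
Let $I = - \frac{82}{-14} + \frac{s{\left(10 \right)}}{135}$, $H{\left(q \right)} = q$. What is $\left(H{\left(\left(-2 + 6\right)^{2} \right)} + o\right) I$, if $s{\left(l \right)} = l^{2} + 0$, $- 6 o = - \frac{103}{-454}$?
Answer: $\frac{54220807}{514836} \approx 105.32$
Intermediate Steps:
$o = - \frac{103}{2724}$ ($o = - \frac{\left(-103\right) \frac{1}{-454}}{6} = - \frac{\left(-103\right) \left(- \frac{1}{454}\right)}{6} = \left(- \frac{1}{6}\right) \frac{103}{454} = - \frac{103}{2724} \approx -0.037812$)
$s{\left(l \right)} = l^{2}$
$I = \frac{1247}{189}$ ($I = - \frac{82}{-14} + \frac{10^{2}}{135} = \left(-82\right) \left(- \frac{1}{14}\right) + 100 \cdot \frac{1}{135} = \frac{41}{7} + \frac{20}{27} = \frac{1247}{189} \approx 6.5979$)
$\left(H{\left(\left(-2 + 6\right)^{2} \right)} + o\right) I = \left(\left(-2 + 6\right)^{2} - \frac{103}{2724}\right) \frac{1247}{189} = \left(4^{2} - \frac{103}{2724}\right) \frac{1247}{189} = \left(16 - \frac{103}{2724}\right) \frac{1247}{189} = \frac{43481}{2724} \cdot \frac{1247}{189} = \frac{54220807}{514836}$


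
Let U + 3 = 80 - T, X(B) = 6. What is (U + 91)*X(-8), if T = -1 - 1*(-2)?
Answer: 1002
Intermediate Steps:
T = 1 (T = -1 + 2 = 1)
U = 76 (U = -3 + (80 - 1*1) = -3 + (80 - 1) = -3 + 79 = 76)
(U + 91)*X(-8) = (76 + 91)*6 = 167*6 = 1002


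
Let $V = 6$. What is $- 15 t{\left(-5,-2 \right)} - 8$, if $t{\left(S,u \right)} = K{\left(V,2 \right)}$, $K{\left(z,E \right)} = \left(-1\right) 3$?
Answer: $37$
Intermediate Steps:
$K{\left(z,E \right)} = -3$
$t{\left(S,u \right)} = -3$
$- 15 t{\left(-5,-2 \right)} - 8 = \left(-15\right) \left(-3\right) - 8 = 45 - 8 = 37$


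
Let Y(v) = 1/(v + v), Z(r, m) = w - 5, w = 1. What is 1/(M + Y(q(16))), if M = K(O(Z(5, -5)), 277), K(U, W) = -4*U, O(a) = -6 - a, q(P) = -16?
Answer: 32/255 ≈ 0.12549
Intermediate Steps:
Z(r, m) = -4 (Z(r, m) = 1 - 5 = -4)
Y(v) = 1/(2*v)
M = 8 (M = -4*(-6 - 1*(-4)) = -4*(-6 + 4) = -4*(-2) = 8)
1/(M + Y(q(16))) = 1/(8 + (½)/(-16)) = 1/(8 + (½)*(-1/16)) = 1/(8 - 1/32) = 1/(255/32) = 32/255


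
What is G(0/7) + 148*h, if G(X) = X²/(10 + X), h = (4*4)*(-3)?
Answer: -7104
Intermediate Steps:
h = -48 (h = 16*(-3) = -48)
G(X) = X²/(10 + X)
G(0/7) + 148*h = (0/7)²/(10 + 0/7) + 148*(-48) = (0*(⅐))²/(10 + 0*(⅐)) - 7104 = 0²/(10 + 0) - 7104 = 0/10 - 7104 = 0*(⅒) - 7104 = 0 - 7104 = -7104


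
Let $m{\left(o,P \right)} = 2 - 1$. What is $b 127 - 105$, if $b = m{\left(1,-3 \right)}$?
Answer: $22$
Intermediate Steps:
$m{\left(o,P \right)} = 1$ ($m{\left(o,P \right)} = 2 - 1 = 1$)
$b = 1$
$b 127 - 105 = 1 \cdot 127 - 105 = 127 - 105 = 22$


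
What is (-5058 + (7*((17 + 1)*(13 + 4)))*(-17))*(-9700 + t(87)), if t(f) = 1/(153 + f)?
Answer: 2011391136/5 ≈ 4.0228e+8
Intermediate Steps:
(-5058 + (7*((17 + 1)*(13 + 4)))*(-17))*(-9700 + t(87)) = (-5058 + (7*((17 + 1)*(13 + 4)))*(-17))*(-9700 + 1/(153 + 87)) = (-5058 + (7*(18*17))*(-17))*(-9700 + 1/240) = (-5058 + (7*306)*(-17))*(-9700 + 1/240) = (-5058 + 2142*(-17))*(-2327999/240) = (-5058 - 36414)*(-2327999/240) = -41472*(-2327999/240) = 2011391136/5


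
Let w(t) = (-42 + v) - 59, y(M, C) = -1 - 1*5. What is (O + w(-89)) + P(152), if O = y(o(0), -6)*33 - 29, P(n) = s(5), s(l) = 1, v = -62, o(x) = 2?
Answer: -389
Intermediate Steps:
y(M, C) = -6 (y(M, C) = -1 - 5 = -6)
w(t) = -163 (w(t) = (-42 - 62) - 59 = -104 - 59 = -163)
P(n) = 1
O = -227 (O = -6*33 - 29 = -198 - 29 = -227)
(O + w(-89)) + P(152) = (-227 - 163) + 1 = -390 + 1 = -389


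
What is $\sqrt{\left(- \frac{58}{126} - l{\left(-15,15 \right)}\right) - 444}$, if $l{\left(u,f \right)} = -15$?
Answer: $\frac{4 i \sqrt{11837}}{21} \approx 20.723 i$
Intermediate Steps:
$\sqrt{\left(- \frac{58}{126} - l{\left(-15,15 \right)}\right) - 444} = \sqrt{\left(- \frac{58}{126} - -15\right) - 444} = \sqrt{\left(\left(-58\right) \frac{1}{126} + 15\right) - 444} = \sqrt{\left(- \frac{29}{63} + 15\right) - 444} = \sqrt{\frac{916}{63} - 444} = \sqrt{- \frac{27056}{63}} = \frac{4 i \sqrt{11837}}{21}$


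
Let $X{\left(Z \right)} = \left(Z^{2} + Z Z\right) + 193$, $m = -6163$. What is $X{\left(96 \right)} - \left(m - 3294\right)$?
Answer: $28082$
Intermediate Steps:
$X{\left(Z \right)} = 193 + 2 Z^{2}$ ($X{\left(Z \right)} = \left(Z^{2} + Z^{2}\right) + 193 = 2 Z^{2} + 193 = 193 + 2 Z^{2}$)
$X{\left(96 \right)} - \left(m - 3294\right) = \left(193 + 2 \cdot 96^{2}\right) - \left(-6163 - 3294\right) = \left(193 + 2 \cdot 9216\right) - \left(-6163 - 3294\right) = \left(193 + 18432\right) - -9457 = 18625 + 9457 = 28082$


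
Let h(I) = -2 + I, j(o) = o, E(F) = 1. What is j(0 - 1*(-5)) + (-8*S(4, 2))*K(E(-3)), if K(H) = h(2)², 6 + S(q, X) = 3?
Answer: 5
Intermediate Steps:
S(q, X) = -3 (S(q, X) = -6 + 3 = -3)
K(H) = 0 (K(H) = (-2 + 2)² = 0² = 0)
j(0 - 1*(-5)) + (-8*S(4, 2))*K(E(-3)) = (0 - 1*(-5)) - 8*(-3)*0 = (0 + 5) + 24*0 = 5 + 0 = 5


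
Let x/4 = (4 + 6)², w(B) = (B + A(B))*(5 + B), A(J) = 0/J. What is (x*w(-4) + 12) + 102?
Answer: -1486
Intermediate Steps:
A(J) = 0
w(B) = B*(5 + B) (w(B) = (B + 0)*(5 + B) = B*(5 + B))
x = 400 (x = 4*(4 + 6)² = 4*10² = 4*100 = 400)
(x*w(-4) + 12) + 102 = (400*(-4*(5 - 4)) + 12) + 102 = (400*(-4*1) + 12) + 102 = (400*(-4) + 12) + 102 = (-1600 + 12) + 102 = -1588 + 102 = -1486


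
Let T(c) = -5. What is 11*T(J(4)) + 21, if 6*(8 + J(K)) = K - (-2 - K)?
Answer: -34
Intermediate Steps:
J(K) = -23/3 + K/3 (J(K) = -8 + (K - (-2 - K))/6 = -8 + (K + (2 + K))/6 = -8 + (2 + 2*K)/6 = -8 + (⅓ + K/3) = -23/3 + K/3)
11*T(J(4)) + 21 = 11*(-5) + 21 = -55 + 21 = -34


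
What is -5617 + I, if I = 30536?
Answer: 24919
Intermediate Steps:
-5617 + I = -5617 + 30536 = 24919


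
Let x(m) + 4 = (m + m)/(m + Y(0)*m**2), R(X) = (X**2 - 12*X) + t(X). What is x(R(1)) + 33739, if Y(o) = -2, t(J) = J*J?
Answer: 708437/21 ≈ 33735.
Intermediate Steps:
t(J) = J**2
R(X) = -12*X + 2*X**2 (R(X) = (X**2 - 12*X) + X**2 = -12*X + 2*X**2)
x(m) = -4 + 2*m/(m - 2*m**2) (x(m) = -4 + (m + m)/(m - 2*m**2) = -4 + (2*m)/(m - 2*m**2) = -4 + 2*m/(m - 2*m**2))
x(R(1)) + 33739 = 2*(-1 + 4*(2*1*(-6 + 1)))/(1 - 4*(-6 + 1)) + 33739 = 2*(-1 + 4*(2*1*(-5)))/(1 - 4*(-5)) + 33739 = 2*(-1 + 4*(-10))/(1 - 2*(-10)) + 33739 = 2*(-1 - 40)/(1 + 20) + 33739 = 2*(-41)/21 + 33739 = 2*(1/21)*(-41) + 33739 = -82/21 + 33739 = 708437/21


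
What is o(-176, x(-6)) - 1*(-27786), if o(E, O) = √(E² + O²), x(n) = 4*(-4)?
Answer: 27786 + 16*√122 ≈ 27963.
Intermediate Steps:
x(n) = -16
o(-176, x(-6)) - 1*(-27786) = √((-176)² + (-16)²) - 1*(-27786) = √(30976 + 256) + 27786 = √31232 + 27786 = 16*√122 + 27786 = 27786 + 16*√122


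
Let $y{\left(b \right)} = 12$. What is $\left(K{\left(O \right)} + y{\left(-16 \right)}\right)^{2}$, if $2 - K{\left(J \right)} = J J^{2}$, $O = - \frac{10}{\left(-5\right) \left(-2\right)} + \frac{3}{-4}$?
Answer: $\frac{1535121}{4096} \approx 374.79$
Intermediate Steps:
$O = - \frac{7}{4}$ ($O = - \frac{10}{10} + 3 \left(- \frac{1}{4}\right) = \left(-10\right) \frac{1}{10} - \frac{3}{4} = -1 - \frac{3}{4} = - \frac{7}{4} \approx -1.75$)
$K{\left(J \right)} = 2 - J^{3}$ ($K{\left(J \right)} = 2 - J J^{2} = 2 - J^{3}$)
$\left(K{\left(O \right)} + y{\left(-16 \right)}\right)^{2} = \left(\left(2 - \left(- \frac{7}{4}\right)^{3}\right) + 12\right)^{2} = \left(\left(2 - - \frac{343}{64}\right) + 12\right)^{2} = \left(\left(2 + \frac{343}{64}\right) + 12\right)^{2} = \left(\frac{471}{64} + 12\right)^{2} = \left(\frac{1239}{64}\right)^{2} = \frac{1535121}{4096}$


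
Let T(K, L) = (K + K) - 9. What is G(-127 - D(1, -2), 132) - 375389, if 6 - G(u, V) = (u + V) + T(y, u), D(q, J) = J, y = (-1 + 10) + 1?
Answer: -375401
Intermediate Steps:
y = 10 (y = 9 + 1 = 10)
T(K, L) = -9 + 2*K (T(K, L) = 2*K - 9 = -9 + 2*K)
G(u, V) = -5 - V - u (G(u, V) = 6 - ((u + V) + (-9 + 2*10)) = 6 - ((V + u) + (-9 + 20)) = 6 - ((V + u) + 11) = 6 - (11 + V + u) = 6 + (-11 - V - u) = -5 - V - u)
G(-127 - D(1, -2), 132) - 375389 = (-5 - 1*132 - (-127 - 1*(-2))) - 375389 = (-5 - 132 - (-127 + 2)) - 375389 = (-5 - 132 - 1*(-125)) - 375389 = (-5 - 132 + 125) - 375389 = -12 - 375389 = -375401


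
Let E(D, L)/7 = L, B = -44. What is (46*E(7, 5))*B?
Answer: -70840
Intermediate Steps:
E(D, L) = 7*L
(46*E(7, 5))*B = (46*(7*5))*(-44) = (46*35)*(-44) = 1610*(-44) = -70840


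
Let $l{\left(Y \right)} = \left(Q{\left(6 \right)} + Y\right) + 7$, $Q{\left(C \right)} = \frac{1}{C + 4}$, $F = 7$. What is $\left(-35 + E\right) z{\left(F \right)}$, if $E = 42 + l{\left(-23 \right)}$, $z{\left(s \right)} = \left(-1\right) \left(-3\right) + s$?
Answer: $-89$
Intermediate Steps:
$z{\left(s \right)} = 3 + s$
$Q{\left(C \right)} = \frac{1}{4 + C}$
$l{\left(Y \right)} = \frac{71}{10} + Y$ ($l{\left(Y \right)} = \left(\frac{1}{4 + 6} + Y\right) + 7 = \left(\frac{1}{10} + Y\right) + 7 = \frac{71}{10} + Y$)
$E = \frac{261}{10}$ ($E = 42 + \left(\frac{71}{10} - 23\right) = 42 - \frac{159}{10} = \frac{261}{10} \approx 26.1$)
$\left(-35 + E\right) z{\left(F \right)} = \left(-35 + \frac{261}{10}\right) \left(3 + 7\right) = \left(- \frac{89}{10}\right) 10 = -89$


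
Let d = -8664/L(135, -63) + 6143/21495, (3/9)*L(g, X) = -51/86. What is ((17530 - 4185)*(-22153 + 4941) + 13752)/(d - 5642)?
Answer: 83928658981020/282010279 ≈ 2.9761e+5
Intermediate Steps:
L(g, X) = -153/86 (L(g, X) = 3*(-51/86) = -153/86)
d = 1779661151/365415 (d = -8664/(-153/86) + 6143/21495 = -8664*(-86/153) + 6143*(1/21495) = 248368/51 + 6143/21495 = 1779661151/365415 ≈ 4870.3)
((17530 - 4185)*(-22153 + 4941) + 13752)/(d - 5642) = ((17530 - 4185)*(-22153 + 4941) + 13752)/(1779661151/365415 - 5642) = (13345*(-17212) + 13752)/(-282010279/365415) = (-229694140 + 13752)*(-365415/282010279) = -229680388*(-365415/282010279) = 83928658981020/282010279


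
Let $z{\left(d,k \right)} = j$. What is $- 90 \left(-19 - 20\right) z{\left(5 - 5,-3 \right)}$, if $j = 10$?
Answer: $35100$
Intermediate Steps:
$z{\left(d,k \right)} = 10$
$- 90 \left(-19 - 20\right) z{\left(5 - 5,-3 \right)} = - 90 \left(-19 - 20\right) 10 = \left(-90\right) \left(-39\right) 10 = 3510 \cdot 10 = 35100$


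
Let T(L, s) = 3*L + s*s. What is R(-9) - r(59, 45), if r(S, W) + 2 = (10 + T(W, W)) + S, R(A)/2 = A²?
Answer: -2065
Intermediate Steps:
T(L, s) = s² + 3*L (T(L, s) = 3*L + s² = s² + 3*L)
R(A) = 2*A²
r(S, W) = 8 + S + W² + 3*W (r(S, W) = -2 + ((10 + (W² + 3*W)) + S) = -2 + ((10 + W² + 3*W) + S) = -2 + (10 + S + W² + 3*W) = 8 + S + W² + 3*W)
R(-9) - r(59, 45) = 2*(-9)² - (8 + 59 + 45² + 3*45) = 2*81 - (8 + 59 + 2025 + 135) = 162 - 1*2227 = 162 - 2227 = -2065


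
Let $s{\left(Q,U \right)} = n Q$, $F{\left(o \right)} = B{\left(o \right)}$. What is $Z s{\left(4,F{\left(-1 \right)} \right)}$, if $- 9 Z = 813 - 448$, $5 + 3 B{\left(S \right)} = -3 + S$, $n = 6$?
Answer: $- \frac{2920}{3} \approx -973.33$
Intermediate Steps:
$B{\left(S \right)} = - \frac{8}{3} + \frac{S}{3}$ ($B{\left(S \right)} = - \frac{5}{3} + \frac{-3 + S}{3} = - \frac{5}{3} + \left(-1 + \frac{S}{3}\right) = - \frac{8}{3} + \frac{S}{3}$)
$F{\left(o \right)} = - \frac{8}{3} + \frac{o}{3}$
$Z = - \frac{365}{9}$ ($Z = - \frac{813 - 448}{9} = \left(- \frac{1}{9}\right) 365 = - \frac{365}{9} \approx -40.556$)
$s{\left(Q,U \right)} = 6 Q$
$Z s{\left(4,F{\left(-1 \right)} \right)} = - \frac{365 \cdot 6 \cdot 4}{9} = \left(- \frac{365}{9}\right) 24 = - \frac{2920}{3}$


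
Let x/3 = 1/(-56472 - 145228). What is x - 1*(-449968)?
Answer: 90758545597/201700 ≈ 4.4997e+5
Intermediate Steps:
x = -3/201700 (x = 3/(-56472 - 145228) = 3/(-201700) = 3*(-1/201700) = -3/201700 ≈ -1.4874e-5)
x - 1*(-449968) = -3/201700 - 1*(-449968) = -3/201700 + 449968 = 90758545597/201700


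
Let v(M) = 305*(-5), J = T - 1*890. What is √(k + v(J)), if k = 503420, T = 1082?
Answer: √501895 ≈ 708.45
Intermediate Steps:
J = 192 (J = 1082 - 1*890 = 1082 - 890 = 192)
v(M) = -1525
√(k + v(J)) = √(503420 - 1525) = √501895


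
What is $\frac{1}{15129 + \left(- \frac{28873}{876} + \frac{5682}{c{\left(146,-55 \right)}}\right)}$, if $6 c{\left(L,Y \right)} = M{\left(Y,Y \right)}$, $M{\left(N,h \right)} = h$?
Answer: $\frac{48180}{697462613} \approx 6.9079 \cdot 10^{-5}$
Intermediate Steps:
$c{\left(L,Y \right)} = \frac{Y}{6}$
$\frac{1}{15129 + \left(- \frac{28873}{876} + \frac{5682}{c{\left(146,-55 \right)}}\right)} = \frac{1}{15129 + \left(- \frac{28873}{876} + \frac{5682}{\frac{1}{6} \left(-55\right)}\right)} = \frac{1}{15129 + \left(\left(-28873\right) \frac{1}{876} + \frac{5682}{- \frac{55}{6}}\right)} = \frac{1}{15129 + \left(- \frac{28873}{876} + 5682 \left(- \frac{6}{55}\right)\right)} = \frac{1}{15129 - \frac{31452607}{48180}} = \frac{1}{\frac{697462613}{48180}} = \frac{48180}{697462613}$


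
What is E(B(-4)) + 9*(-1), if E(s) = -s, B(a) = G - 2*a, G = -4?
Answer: -13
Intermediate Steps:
B(a) = -4 - 2*a
E(B(-4)) + 9*(-1) = -(-4 - 2*(-4)) + 9*(-1) = -(-4 + 8) - 9 = -1*4 - 9 = -4 - 9 = -13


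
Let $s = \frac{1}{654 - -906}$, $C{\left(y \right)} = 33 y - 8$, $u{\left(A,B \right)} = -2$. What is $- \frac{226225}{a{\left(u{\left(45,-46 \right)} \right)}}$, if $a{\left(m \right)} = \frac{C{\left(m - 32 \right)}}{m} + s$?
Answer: $- \frac{352911000}{881401} \approx -400.4$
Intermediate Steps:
$C{\left(y \right)} = -8 + 33 y$
$s = \frac{1}{1560}$ ($s = \frac{1}{654 + 906} = \frac{1}{1560} \approx 0.00064103$)
$a{\left(m \right)} = \frac{1}{1560} + \frac{-1064 + 33 m}{m}$ ($a{\left(m \right)} = \frac{-8 + 33 \left(m - 32\right)}{m} + \frac{1}{1560} = \frac{-8 + 33 \left(-32 + m\right)}{m} + \frac{1}{1560} = \frac{-8 + \left(-1056 + 33 m\right)}{m} + \frac{1}{1560} = \frac{-1064 + 33 m}{m} + \frac{1}{1560} = \frac{1}{1560} + \frac{-1064 + 33 m}{m}$)
$- \frac{226225}{a{\left(u{\left(45,-46 \right)} \right)}} = - \frac{226225}{\frac{51481}{1560} - \frac{1064}{-2}} = - \frac{226225}{\frac{51481}{1560} - -532} = - \frac{226225}{\frac{51481}{1560} + 532} = - \frac{226225}{\frac{881401}{1560}} = \left(-226225\right) \frac{1560}{881401} = - \frac{352911000}{881401}$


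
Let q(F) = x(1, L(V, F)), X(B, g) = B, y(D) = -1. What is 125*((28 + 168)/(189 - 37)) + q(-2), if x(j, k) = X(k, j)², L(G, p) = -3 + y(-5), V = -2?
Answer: 6733/38 ≈ 177.18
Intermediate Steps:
L(G, p) = -4 (L(G, p) = -3 - 1 = -4)
x(j, k) = k²
q(F) = 16 (q(F) = (-4)² = 16)
125*((28 + 168)/(189 - 37)) + q(-2) = 125*((28 + 168)/(189 - 37)) + 16 = 125*(196/152) + 16 = 125*(196*(1/152)) + 16 = 125*(49/38) + 16 = 6125/38 + 16 = 6733/38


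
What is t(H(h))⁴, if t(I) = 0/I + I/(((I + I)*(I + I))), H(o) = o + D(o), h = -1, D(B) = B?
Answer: 1/4096 ≈ 0.00024414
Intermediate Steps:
H(o) = 2*o (H(o) = o + o = 2*o)
t(I) = 1/(4*I) (t(I) = 0 + I/(((2*I)*(2*I))) = 0 + I/((4*I²)) = 0 + I*(1/(4*I²)) = 0 + 1/(4*I) = 1/(4*I))
t(H(h))⁴ = (1/(4*((2*(-1)))))⁴ = ((¼)/(-2))⁴ = ((¼)*(-½))⁴ = (-⅛)⁴ = 1/4096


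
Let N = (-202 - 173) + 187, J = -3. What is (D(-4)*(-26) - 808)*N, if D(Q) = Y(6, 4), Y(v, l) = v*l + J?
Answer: 254552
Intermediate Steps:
N = -188 (N = -375 + 187 = -188)
Y(v, l) = -3 + l*v (Y(v, l) = v*l - 3 = l*v - 3 = -3 + l*v)
D(Q) = 21 (D(Q) = -3 + 4*6 = -3 + 24 = 21)
(D(-4)*(-26) - 808)*N = (21*(-26) - 808)*(-188) = (-546 - 808)*(-188) = -1354*(-188) = 254552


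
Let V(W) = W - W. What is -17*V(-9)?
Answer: 0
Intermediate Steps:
V(W) = 0
-17*V(-9) = -17*0 = 0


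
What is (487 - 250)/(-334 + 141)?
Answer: -237/193 ≈ -1.2280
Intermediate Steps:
(487 - 250)/(-334 + 141) = 237/(-193) = 237*(-1/193) = -237/193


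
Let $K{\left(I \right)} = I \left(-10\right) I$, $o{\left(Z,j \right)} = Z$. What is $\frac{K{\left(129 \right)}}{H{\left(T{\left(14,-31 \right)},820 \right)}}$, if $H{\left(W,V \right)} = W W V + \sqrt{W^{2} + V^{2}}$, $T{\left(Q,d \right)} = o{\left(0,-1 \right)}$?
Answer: $- \frac{16641}{82} \approx -202.94$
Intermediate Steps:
$T{\left(Q,d \right)} = 0$
$H{\left(W,V \right)} = \sqrt{V^{2} + W^{2}} + V W^{2}$ ($H{\left(W,V \right)} = W^{2} V + \sqrt{V^{2} + W^{2}} = V W^{2} + \sqrt{V^{2} + W^{2}} = \sqrt{V^{2} + W^{2}} + V W^{2}$)
$K{\left(I \right)} = - 10 I^{2}$ ($K{\left(I \right)} = - 10 I I = - 10 I^{2}$)
$\frac{K{\left(129 \right)}}{H{\left(T{\left(14,-31 \right)},820 \right)}} = \frac{\left(-10\right) 129^{2}}{\sqrt{820^{2} + 0^{2}} + 820 \cdot 0^{2}} = \frac{\left(-10\right) 16641}{\sqrt{672400 + 0} + 820 \cdot 0} = - \frac{166410}{\sqrt{672400} + 0} = - \frac{166410}{820 + 0} = - \frac{166410}{820} = \left(-166410\right) \frac{1}{820} = - \frac{16641}{82}$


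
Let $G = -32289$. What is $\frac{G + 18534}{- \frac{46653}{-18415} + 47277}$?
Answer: $- \frac{12061825}{41459648} \approx -0.29093$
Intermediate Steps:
$\frac{G + 18534}{- \frac{46653}{-18415} + 47277} = \frac{-32289 + 18534}{- \frac{46653}{-18415} + 47277} = - \frac{13755}{\left(-46653\right) \left(- \frac{1}{18415}\right) + 47277} = - \frac{13755}{\frac{46653}{18415} + 47277} = - \frac{13755}{\frac{870652608}{18415}} = \left(-13755\right) \frac{18415}{870652608} = - \frac{12061825}{41459648}$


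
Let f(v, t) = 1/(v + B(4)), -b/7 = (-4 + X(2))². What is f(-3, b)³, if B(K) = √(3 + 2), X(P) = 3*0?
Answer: -9/8 - √5/2 ≈ -2.2430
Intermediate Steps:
X(P) = 0
B(K) = √5
b = -112 (b = -7*(-4 + 0)² = -7*(-4)² = -7*16 = -112)
f(v, t) = 1/(v + √5)
f(-3, b)³ = (1/(-3 + √5))³ = (-3 + √5)⁻³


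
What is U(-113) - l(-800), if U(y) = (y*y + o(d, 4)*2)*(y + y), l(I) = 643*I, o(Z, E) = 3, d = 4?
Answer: -2372750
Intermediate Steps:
U(y) = 2*y*(6 + y²) (U(y) = (y*y + 3*2)*(y + y) = (y² + 6)*(2*y) = (6 + y²)*(2*y) = 2*y*(6 + y²))
U(-113) - l(-800) = 2*(-113)*(6 + (-113)²) - 643*(-800) = 2*(-113)*(6 + 12769) - 1*(-514400) = 2*(-113)*12775 + 514400 = -2887150 + 514400 = -2372750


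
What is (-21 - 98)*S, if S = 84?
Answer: -9996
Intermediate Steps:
(-21 - 98)*S = (-21 - 98)*84 = -119*84 = -9996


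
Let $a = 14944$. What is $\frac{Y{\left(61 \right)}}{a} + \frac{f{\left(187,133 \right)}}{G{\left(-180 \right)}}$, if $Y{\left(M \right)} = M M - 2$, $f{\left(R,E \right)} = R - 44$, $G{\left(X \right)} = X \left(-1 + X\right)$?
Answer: $\frac{30825503}{121718880} \approx 0.25325$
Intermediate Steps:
$f{\left(R,E \right)} = -44 + R$ ($f{\left(R,E \right)} = R - 44 = -44 + R$)
$Y{\left(M \right)} = -2 + M^{2}$ ($Y{\left(M \right)} = M^{2} - 2 = -2 + M^{2}$)
$\frac{Y{\left(61 \right)}}{a} + \frac{f{\left(187,133 \right)}}{G{\left(-180 \right)}} = \frac{-2 + 61^{2}}{14944} + \frac{-44 + 187}{\left(-180\right) \left(-1 - 180\right)} = \left(-2 + 3721\right) \frac{1}{14944} + \frac{143}{\left(-180\right) \left(-181\right)} = 3719 \cdot \frac{1}{14944} + \frac{143}{32580} = \frac{3719}{14944} + 143 \cdot \frac{1}{32580} = \frac{3719}{14944} + \frac{143}{32580} = \frac{30825503}{121718880}$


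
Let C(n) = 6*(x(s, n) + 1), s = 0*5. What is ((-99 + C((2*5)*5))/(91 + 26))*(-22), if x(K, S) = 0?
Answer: 682/39 ≈ 17.487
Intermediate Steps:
s = 0
C(n) = 6 (C(n) = 6*(0 + 1) = 6*1 = 6)
((-99 + C((2*5)*5))/(91 + 26))*(-22) = ((-99 + 6)/(91 + 26))*(-22) = -93/117*(-22) = -93*1/117*(-22) = -31/39*(-22) = 682/39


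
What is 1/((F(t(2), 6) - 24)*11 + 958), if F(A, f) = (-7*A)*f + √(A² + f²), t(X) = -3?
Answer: 416/864191 - 33*√5/4320955 ≈ 0.00046430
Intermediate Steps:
F(A, f) = √(A² + f²) - 7*A*f (F(A, f) = -7*A*f + √(A² + f²) = √(A² + f²) - 7*A*f)
1/((F(t(2), 6) - 24)*11 + 958) = 1/(((√((-3)² + 6²) - 7*(-3)*6) - 24)*11 + 958) = 1/(((√(9 + 36) + 126) - 24)*11 + 958) = 1/(((√45 + 126) - 24)*11 + 958) = 1/(((3*√5 + 126) - 24)*11 + 958) = 1/(((126 + 3*√5) - 24)*11 + 958) = 1/((102 + 3*√5)*11 + 958) = 1/((1122 + 33*√5) + 958) = 1/(2080 + 33*√5)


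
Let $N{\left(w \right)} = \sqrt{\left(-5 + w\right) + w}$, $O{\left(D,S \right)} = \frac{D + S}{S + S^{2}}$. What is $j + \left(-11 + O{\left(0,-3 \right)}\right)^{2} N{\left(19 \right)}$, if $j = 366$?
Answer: $366 + \frac{529 \sqrt{33}}{4} \approx 1125.7$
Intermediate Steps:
$O{\left(D,S \right)} = \frac{D + S}{S + S^{2}}$
$N{\left(w \right)} = \sqrt{-5 + 2 w}$
$j + \left(-11 + O{\left(0,-3 \right)}\right)^{2} N{\left(19 \right)} = 366 + \left(-11 + \frac{0 - 3}{\left(-3\right) \left(1 - 3\right)}\right)^{2} \sqrt{-5 + 2 \cdot 19} = 366 + \left(-11 - \frac{1}{3} \frac{1}{-2} \left(-3\right)\right)^{2} \sqrt{-5 + 38} = 366 + \left(-11 - \left(- \frac{1}{6}\right) \left(-3\right)\right)^{2} \sqrt{33} = 366 + \left(-11 - \frac{1}{2}\right)^{2} \sqrt{33} = 366 + \left(- \frac{23}{2}\right)^{2} \sqrt{33} = 366 + \frac{529 \sqrt{33}}{4}$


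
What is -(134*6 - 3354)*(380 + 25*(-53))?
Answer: -2409750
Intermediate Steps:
-(134*6 - 3354)*(380 + 25*(-53)) = -(804 - 3354)*(380 - 1325) = -(-2550)*(-945) = -1*2409750 = -2409750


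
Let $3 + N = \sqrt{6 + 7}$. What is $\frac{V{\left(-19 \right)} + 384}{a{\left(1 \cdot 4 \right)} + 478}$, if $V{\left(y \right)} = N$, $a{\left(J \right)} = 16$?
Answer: $\frac{381}{494} + \frac{\sqrt{13}}{494} \approx 0.77855$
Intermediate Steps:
$N = -3 + \sqrt{13}$ ($N = -3 + \sqrt{6 + 7} = -3 + \sqrt{13} \approx 0.60555$)
$V{\left(y \right)} = -3 + \sqrt{13}$
$\frac{V{\left(-19 \right)} + 384}{a{\left(1 \cdot 4 \right)} + 478} = \frac{\left(-3 + \sqrt{13}\right) + 384}{16 + 478} = \frac{381 + \sqrt{13}}{494} = \left(381 + \sqrt{13}\right) \frac{1}{494} = \frac{381}{494} + \frac{\sqrt{13}}{494}$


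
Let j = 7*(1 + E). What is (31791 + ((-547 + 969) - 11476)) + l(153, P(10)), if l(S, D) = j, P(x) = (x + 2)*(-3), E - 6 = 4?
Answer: 20814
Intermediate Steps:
E = 10 (E = 6 + 4 = 10)
j = 77 (j = 7*(1 + 10) = 7*11 = 77)
P(x) = -6 - 3*x (P(x) = (2 + x)*(-3) = -6 - 3*x)
l(S, D) = 77
(31791 + ((-547 + 969) - 11476)) + l(153, P(10)) = (31791 + ((-547 + 969) - 11476)) + 77 = (31791 + (422 - 11476)) + 77 = (31791 - 11054) + 77 = 20737 + 77 = 20814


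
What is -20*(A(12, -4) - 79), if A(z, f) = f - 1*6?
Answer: 1780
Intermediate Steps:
A(z, f) = -6 + f (A(z, f) = f - 6 = -6 + f)
-20*(A(12, -4) - 79) = -20*((-6 - 4) - 79) = -20*(-10 - 79) = -20*(-89) = 1780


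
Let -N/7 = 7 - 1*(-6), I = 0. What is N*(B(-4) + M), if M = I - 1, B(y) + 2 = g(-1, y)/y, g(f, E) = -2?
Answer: 455/2 ≈ 227.50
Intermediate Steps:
B(y) = -2 - 2/y
M = -1 (M = 0 - 1 = -1)
N = -91 (N = -7*(7 - 1*(-6)) = -7*(7 + 6) = -7*13 = -91)
N*(B(-4) + M) = -91*((-2 - 2/(-4)) - 1) = -91*((-2 - 2*(-1/4)) - 1) = -91*((-2 + 1/2) - 1) = -91*(-3/2 - 1) = -91*(-5/2) = 455/2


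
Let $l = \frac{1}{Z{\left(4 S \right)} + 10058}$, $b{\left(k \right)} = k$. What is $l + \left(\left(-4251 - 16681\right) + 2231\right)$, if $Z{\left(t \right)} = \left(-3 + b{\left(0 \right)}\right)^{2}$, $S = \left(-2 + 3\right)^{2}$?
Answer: $- \frac{188262966}{10067} \approx -18701.0$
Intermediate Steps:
$S = 1$ ($S = 1^{2} = 1$)
$Z{\left(t \right)} = 9$ ($Z{\left(t \right)} = \left(-3 + 0\right)^{2} = \left(-3\right)^{2} = 9$)
$l = \frac{1}{10067}$ ($l = \frac{1}{9 + 10058} = \frac{1}{10067} \approx 9.9334 \cdot 10^{-5}$)
$l + \left(\left(-4251 - 16681\right) + 2231\right) = \frac{1}{10067} + \left(\left(-4251 - 16681\right) + 2231\right) = \frac{1}{10067} + \left(-20932 + 2231\right) = \frac{1}{10067} - 18701 = - \frac{188262966}{10067}$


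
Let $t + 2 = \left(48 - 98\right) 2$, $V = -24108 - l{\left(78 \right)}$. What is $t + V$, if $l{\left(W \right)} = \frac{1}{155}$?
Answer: $- \frac{3752551}{155} \approx -24210.0$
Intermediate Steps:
$l{\left(W \right)} = \frac{1}{155}$
$V = - \frac{3736741}{155}$ ($V = -24108 - \frac{1}{155} = - \frac{3736741}{155} \approx -24108.0$)
$t = -102$ ($t = -2 + \left(48 - 98\right) 2 = -2 - 100 = -102$)
$t + V = -102 - \frac{3736741}{155} = - \frac{3752551}{155}$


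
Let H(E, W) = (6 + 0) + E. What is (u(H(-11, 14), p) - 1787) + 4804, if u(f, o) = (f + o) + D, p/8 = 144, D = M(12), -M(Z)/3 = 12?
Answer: 4128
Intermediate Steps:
M(Z) = -36 (M(Z) = -3*12 = -36)
D = -36
p = 1152 (p = 8*144 = 1152)
H(E, W) = 6 + E
u(f, o) = -36 + f + o (u(f, o) = (f + o) - 36 = -36 + f + o)
(u(H(-11, 14), p) - 1787) + 4804 = ((-36 + (6 - 11) + 1152) - 1787) + 4804 = ((-36 - 5 + 1152) - 1787) + 4804 = (1111 - 1787) + 4804 = -676 + 4804 = 4128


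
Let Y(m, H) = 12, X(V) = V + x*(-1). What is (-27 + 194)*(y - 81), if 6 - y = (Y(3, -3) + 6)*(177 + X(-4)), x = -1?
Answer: -535569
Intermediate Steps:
X(V) = 1 + V (X(V) = V - 1*(-1) = V + 1 = 1 + V)
y = -3126 (y = 6 - (12 + 6)*(177 + (1 - 4)) = 6 - 18*(177 - 3) = 6 - 18*174 = 6 - 1*3132 = 6 - 3132 = -3126)
(-27 + 194)*(y - 81) = (-27 + 194)*(-3126 - 81) = 167*(-3207) = -535569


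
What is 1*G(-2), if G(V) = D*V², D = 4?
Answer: 16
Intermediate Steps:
G(V) = 4*V²
1*G(-2) = 1*(4*(-2)²) = 1*(4*4) = 1*16 = 16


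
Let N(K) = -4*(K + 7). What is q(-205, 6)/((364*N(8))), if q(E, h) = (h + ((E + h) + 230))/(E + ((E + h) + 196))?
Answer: 37/4542720 ≈ 8.1449e-6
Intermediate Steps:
N(K) = -28 - 4*K (N(K) = -4*(7 + K) = -28 - 4*K)
q(E, h) = (230 + E + 2*h)/(196 + h + 2*E) (q(E, h) = (h + (230 + E + h))/(E + (196 + E + h)) = (230 + E + 2*h)/(196 + h + 2*E))
q(-205, 6)/((364*N(8))) = ((230 - 205 + 2*6)/(196 + 6 + 2*(-205)))/((364*(-28 - 4*8))) = ((230 - 205 + 12)/(196 + 6 - 410))/((364*(-28 - 32))) = (37/(-208))/((364*(-60))) = -1/208*37/(-21840) = -37/208*(-1/21840) = 37/4542720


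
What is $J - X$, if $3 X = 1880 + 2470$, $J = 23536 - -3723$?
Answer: $25809$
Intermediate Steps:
$J = 27259$ ($J = 23536 + 3723 = 27259$)
$X = 1450$ ($X = \frac{1880 + 2470}{3} = \frac{1}{3} \cdot 4350 = 1450$)
$J - X = 27259 - 1450 = 25809$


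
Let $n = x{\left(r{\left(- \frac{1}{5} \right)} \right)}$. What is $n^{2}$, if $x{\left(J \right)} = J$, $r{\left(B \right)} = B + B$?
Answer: $\frac{4}{25} \approx 0.16$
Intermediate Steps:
$r{\left(B \right)} = 2 B$
$n = - \frac{2}{5}$ ($n = 2 \left(- \frac{1}{5}\right) = - \frac{2}{5} \approx -0.4$)
$n^{2} = \left(- \frac{2}{5}\right)^{2} = \frac{4}{25}$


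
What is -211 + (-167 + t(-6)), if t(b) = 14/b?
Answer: -1141/3 ≈ -380.33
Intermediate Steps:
-211 + (-167 + t(-6)) = -211 + (-167 + 14/(-6)) = -211 + (-167 + 14*(-1/6)) = -211 + (-167 - 7/3) = -211 - 508/3 = -1141/3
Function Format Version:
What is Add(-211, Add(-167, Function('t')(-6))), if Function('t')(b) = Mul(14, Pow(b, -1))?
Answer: Rational(-1141, 3) ≈ -380.33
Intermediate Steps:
Add(-211, Add(-167, Function('t')(-6))) = Add(-211, Add(-167, Mul(14, Pow(-6, -1)))) = Add(-211, Add(-167, Mul(14, Rational(-1, 6)))) = Add(-211, Add(-167, Rational(-7, 3))) = Add(-211, Rational(-508, 3)) = Rational(-1141, 3)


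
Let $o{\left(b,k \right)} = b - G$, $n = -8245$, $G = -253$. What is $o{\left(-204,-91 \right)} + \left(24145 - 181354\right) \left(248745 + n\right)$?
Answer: $-37808764451$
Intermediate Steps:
$o{\left(b,k \right)} = 253 + b$ ($o{\left(b,k \right)} = b - -253 = b + 253 = 253 + b$)
$o{\left(-204,-91 \right)} + \left(24145 - 181354\right) \left(248745 + n\right) = \left(253 - 204\right) + \left(24145 - 181354\right) \left(248745 - 8245\right) = 49 + \left(24145 - 181354\right) 240500 = 49 - 37808764500 = -37808764451$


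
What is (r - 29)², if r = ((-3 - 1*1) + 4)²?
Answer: 841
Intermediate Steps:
r = 0 (r = ((-3 - 1) + 4)² = (-4 + 4)² = 0² = 0)
(r - 29)² = (0 - 29)² = (-29)² = 841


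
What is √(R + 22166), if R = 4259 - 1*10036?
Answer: 3*√1821 ≈ 128.02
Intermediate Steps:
R = -5777 (R = 4259 - 10036 = -5777)
√(R + 22166) = √(-5777 + 22166) = √16389 = 3*√1821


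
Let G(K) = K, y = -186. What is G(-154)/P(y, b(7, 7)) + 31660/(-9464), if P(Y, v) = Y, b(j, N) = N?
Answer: -553913/220038 ≈ -2.5174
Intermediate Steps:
G(-154)/P(y, b(7, 7)) + 31660/(-9464) = -154/(-186) + 31660/(-9464) = -154*(-1/186) + 31660*(-1/9464) = 77/93 - 7915/2366 = -553913/220038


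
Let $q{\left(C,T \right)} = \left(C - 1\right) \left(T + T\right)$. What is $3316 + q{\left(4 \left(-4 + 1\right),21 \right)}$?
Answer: $2770$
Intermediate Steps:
$q{\left(C,T \right)} = 2 T \left(-1 + C\right)$ ($q{\left(C,T \right)} = \left(-1 + C\right) 2 T = 2 T \left(-1 + C\right)$)
$3316 + q{\left(4 \left(-4 + 1\right),21 \right)} = 3316 + 2 \cdot 21 \left(-1 + 4 \left(-4 + 1\right)\right) = 3316 + 2 \cdot 21 \left(-1 + 4 \left(-3\right)\right) = 3316 + 2 \cdot 21 \left(-1 - 12\right) = 3316 + 2 \cdot 21 \left(-13\right) = 3316 - 546 = 2770$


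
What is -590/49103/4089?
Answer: -590/200782167 ≈ -2.9385e-6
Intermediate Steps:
-590/49103/4089 = -590*1/49103*(1/4089) = -590/49103*1/4089 = -590/200782167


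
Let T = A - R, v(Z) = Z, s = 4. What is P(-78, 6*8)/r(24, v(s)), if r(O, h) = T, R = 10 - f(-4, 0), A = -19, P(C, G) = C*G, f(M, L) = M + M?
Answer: 3744/37 ≈ 101.19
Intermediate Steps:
f(M, L) = 2*M
R = 18 (R = 10 - 2*(-4) = 10 - 1*(-8) = 10 + 8 = 18)
T = -37 (T = -19 - 1*18 = -19 - 18 = -37)
r(O, h) = -37
P(-78, 6*8)/r(24, v(s)) = -468*8/(-37) = -78*48*(-1/37) = -3744*(-1/37) = 3744/37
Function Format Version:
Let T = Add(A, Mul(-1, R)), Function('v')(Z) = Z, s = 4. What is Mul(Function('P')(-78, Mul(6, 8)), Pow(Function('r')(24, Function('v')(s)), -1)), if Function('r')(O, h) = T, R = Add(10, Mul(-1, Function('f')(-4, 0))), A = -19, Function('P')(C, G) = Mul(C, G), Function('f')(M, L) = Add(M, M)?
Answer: Rational(3744, 37) ≈ 101.19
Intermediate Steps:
Function('f')(M, L) = Mul(2, M)
R = 18 (R = Add(10, Mul(-1, Mul(2, -4))) = Add(10, Mul(-1, -8)) = Add(10, 8) = 18)
T = -37 (T = Add(-19, Mul(-1, 18)) = Add(-19, -18) = -37)
Function('r')(O, h) = -37
Mul(Function('P')(-78, Mul(6, 8)), Pow(Function('r')(24, Function('v')(s)), -1)) = Mul(Mul(-78, Mul(6, 8)), Pow(-37, -1)) = Mul(Mul(-78, 48), Rational(-1, 37)) = Mul(-3744, Rational(-1, 37)) = Rational(3744, 37)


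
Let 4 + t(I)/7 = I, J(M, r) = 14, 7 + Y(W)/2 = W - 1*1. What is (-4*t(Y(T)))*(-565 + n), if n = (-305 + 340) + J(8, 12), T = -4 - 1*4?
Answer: -520128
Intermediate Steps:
T = -8 (T = -4 - 4 = -8)
Y(W) = -16 + 2*W (Y(W) = -14 + 2*(W - 1*1) = -14 + 2*(W - 1) = -14 + 2*(-1 + W) = -14 + (-2 + 2*W) = -16 + 2*W)
t(I) = -28 + 7*I
n = 49 (n = (-305 + 340) + 14 = 35 + 14 = 49)
(-4*t(Y(T)))*(-565 + n) = (-4*(-28 + 7*(-16 + 2*(-8))))*(-565 + 49) = -4*(-28 + 7*(-16 - 16))*(-516) = -4*(-28 + 7*(-32))*(-516) = -4*(-28 - 224)*(-516) = -4*(-252)*(-516) = 1008*(-516) = -520128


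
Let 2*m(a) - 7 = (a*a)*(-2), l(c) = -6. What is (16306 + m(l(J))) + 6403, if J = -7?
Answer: 45353/2 ≈ 22677.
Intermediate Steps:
m(a) = 7/2 - a² (m(a) = 7/2 + ((a*a)*(-2))/2 = 7/2 + (a²*(-2))/2 = 7/2 + (-2*a²)/2 = 7/2 - a²)
(16306 + m(l(J))) + 6403 = (16306 + (7/2 - 1*(-6)²)) + 6403 = (16306 + (7/2 - 1*36)) + 6403 = (16306 + (7/2 - 36)) + 6403 = (16306 - 65/2) + 6403 = 32547/2 + 6403 = 45353/2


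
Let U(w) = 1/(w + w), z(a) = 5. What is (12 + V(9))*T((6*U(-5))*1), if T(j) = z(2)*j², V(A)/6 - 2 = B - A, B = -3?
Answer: -432/5 ≈ -86.400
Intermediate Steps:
U(w) = 1/(2*w)
V(A) = -6 - 6*A (V(A) = 12 + 6*(-3 - A) = 12 + (-18 - 6*A) = -6 - 6*A)
T(j) = 5*j²
(12 + V(9))*T((6*U(-5))*1) = (12 + (-6 - 6*9))*(5*((6*((½)/(-5)))*1)²) = (12 + (-6 - 54))*(5*((6*((½)*(-⅕)))*1)²) = (12 - 60)*(5*((6*(-⅒))*1)²) = -240*(-⅗*1)² = -240*(-⅗)² = -240*9/25 = -48*9/5 = -432/5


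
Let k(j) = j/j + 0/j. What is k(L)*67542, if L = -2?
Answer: 67542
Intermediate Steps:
k(j) = 1 (k(j) = 1 + 0 = 1)
k(L)*67542 = 1*67542 = 67542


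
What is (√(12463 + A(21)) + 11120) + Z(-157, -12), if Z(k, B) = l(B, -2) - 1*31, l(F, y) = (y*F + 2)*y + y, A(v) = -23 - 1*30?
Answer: 11035 + √12410 ≈ 11146.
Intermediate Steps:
A(v) = -53 (A(v) = -23 - 30 = -53)
l(F, y) = y + y*(2 + F*y) (l(F, y) = (F*y + 2)*y + y = (2 + F*y)*y + y = y*(2 + F*y) + y = y + y*(2 + F*y))
Z(k, B) = -37 + 4*B (Z(k, B) = -2*(3 + B*(-2)) - 1*31 = -2*(3 - 2*B) - 31 = (-6 + 4*B) - 31 = -37 + 4*B)
(√(12463 + A(21)) + 11120) + Z(-157, -12) = (√(12463 - 53) + 11120) + (-37 + 4*(-12)) = (√12410 + 11120) + (-37 - 48) = (11120 + √12410) - 85 = 11035 + √12410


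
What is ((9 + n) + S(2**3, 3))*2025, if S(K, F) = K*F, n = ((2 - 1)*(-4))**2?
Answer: 99225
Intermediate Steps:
n = 16 (n = (1*(-4))**2 = (-4)**2 = 16)
S(K, F) = F*K
((9 + n) + S(2**3, 3))*2025 = ((9 + 16) + 3*2**3)*2025 = (25 + 3*8)*2025 = (25 + 24)*2025 = 49*2025 = 99225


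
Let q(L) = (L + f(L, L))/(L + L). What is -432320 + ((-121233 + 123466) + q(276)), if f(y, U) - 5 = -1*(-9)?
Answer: -118703867/276 ≈ -4.3009e+5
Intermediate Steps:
f(y, U) = 14 (f(y, U) = 5 - 1*(-9) = 5 + 9 = 14)
q(L) = (14 + L)/(2*L) (q(L) = (L + 14)/(L + L) = (14 + L)/((2*L)) = (14 + L)*(1/(2*L)) = (14 + L)/(2*L))
-432320 + ((-121233 + 123466) + q(276)) = -432320 + ((-121233 + 123466) + (1/2)*(14 + 276)/276) = -432320 + (2233 + (1/2)*(1/276)*290) = -432320 + (2233 + 145/276) = -432320 + 616453/276 = -118703867/276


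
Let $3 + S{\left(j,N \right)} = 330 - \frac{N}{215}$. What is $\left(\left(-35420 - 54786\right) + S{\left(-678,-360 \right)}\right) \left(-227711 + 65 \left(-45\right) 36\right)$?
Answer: $\frac{1286995936975}{43} \approx 2.993 \cdot 10^{10}$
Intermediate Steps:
$S{\left(j,N \right)} = 327 - \frac{N}{215}$ ($S{\left(j,N \right)} = -3 - \left(-330 + \frac{N}{215}\right) = 327 - \frac{N}{215}$)
$\left(\left(-35420 - 54786\right) + S{\left(-678,-360 \right)}\right) \left(-227711 + 65 \left(-45\right) 36\right) = \left(\left(-35420 - 54786\right) + \left(327 - - \frac{72}{43}\right)\right) \left(-227711 + 65 \left(-45\right) 36\right) = \left(-90206 + \left(327 + \frac{72}{43}\right)\right) \left(-227711 - 105300\right) = \left(-90206 + \frac{14133}{43}\right) \left(-227711 - 105300\right) = \left(- \frac{3864725}{43}\right) \left(-333011\right) = \frac{1286995936975}{43}$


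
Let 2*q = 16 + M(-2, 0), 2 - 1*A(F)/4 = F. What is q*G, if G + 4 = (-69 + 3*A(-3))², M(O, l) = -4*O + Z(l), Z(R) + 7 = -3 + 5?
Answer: 1463/2 ≈ 731.50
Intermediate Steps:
Z(R) = -5 (Z(R) = -7 + (-3 + 5) = -7 + 2 = -5)
A(F) = 8 - 4*F
M(O, l) = -5 - 4*O (M(O, l) = -4*O - 5 = -5 - 4*O)
q = 19/2 (q = (16 + (-5 - 4*(-2)))/2 = (16 + (-5 + 8))/2 = (16 + 3)/2 = (½)*19 = 19/2 ≈ 9.5000)
G = 77 (G = -4 + (-69 + 3*(8 - 4*(-3)))² = -4 + (-69 + 3*(8 + 12))² = -4 + (-69 + 3*20)² = -4 + (-69 + 60)² = -4 + (-9)² = -4 + 81 = 77)
q*G = (19/2)*77 = 1463/2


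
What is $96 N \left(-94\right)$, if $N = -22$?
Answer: $198528$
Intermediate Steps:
$96 N \left(-94\right) = 96 \left(-22\right) \left(-94\right) = \left(-2112\right) \left(-94\right) = 198528$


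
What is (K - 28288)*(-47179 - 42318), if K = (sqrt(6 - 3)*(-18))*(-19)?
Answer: 2531691136 - 30607974*sqrt(3) ≈ 2.4787e+9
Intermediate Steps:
K = 342*sqrt(3) (K = (sqrt(3)*(-18))*(-19) = -18*sqrt(3)*(-19) = 342*sqrt(3) ≈ 592.36)
(K - 28288)*(-47179 - 42318) = (342*sqrt(3) - 28288)*(-47179 - 42318) = (-28288 + 342*sqrt(3))*(-89497) = 2531691136 - 30607974*sqrt(3)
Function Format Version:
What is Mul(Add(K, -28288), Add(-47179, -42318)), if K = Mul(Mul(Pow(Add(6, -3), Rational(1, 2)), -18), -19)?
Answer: Add(2531691136, Mul(-30607974, Pow(3, Rational(1, 2)))) ≈ 2.4787e+9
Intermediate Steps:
K = Mul(342, Pow(3, Rational(1, 2))) (K = Mul(Mul(Pow(3, Rational(1, 2)), -18), -19) = Mul(Mul(-18, Pow(3, Rational(1, 2))), -19) = Mul(342, Pow(3, Rational(1, 2))) ≈ 592.36)
Mul(Add(K, -28288), Add(-47179, -42318)) = Mul(Add(Mul(342, Pow(3, Rational(1, 2))), -28288), Add(-47179, -42318)) = Mul(Add(-28288, Mul(342, Pow(3, Rational(1, 2)))), -89497) = Add(2531691136, Mul(-30607974, Pow(3, Rational(1, 2))))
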